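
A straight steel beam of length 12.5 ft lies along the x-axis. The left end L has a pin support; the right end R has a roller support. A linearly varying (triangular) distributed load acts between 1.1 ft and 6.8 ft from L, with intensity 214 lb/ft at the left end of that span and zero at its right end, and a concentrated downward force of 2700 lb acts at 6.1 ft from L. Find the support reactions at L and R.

Resultant of the triangular load: ½ × 214 × 5.7 = 609.9 lb, acting at 3 ft from L (one-third of the span from the peak).
Taking moments about L: R_y·12.5 − (½·214·5.7)·3 − 2700·6.1 = 0 → R_y = 18299.7/12.5 = 1463.98 ≈ 1464 lb.
ΣF_y = 0: L_y + 1463.98 − ½·214·5.7 − 2700 = 0 → L_y = 1846 lb.
ΣF_x = 0: no horizontal applied forces, so L_x = 0.

L_x = 0, L_y = 1846 lb, R_y = 1464 lb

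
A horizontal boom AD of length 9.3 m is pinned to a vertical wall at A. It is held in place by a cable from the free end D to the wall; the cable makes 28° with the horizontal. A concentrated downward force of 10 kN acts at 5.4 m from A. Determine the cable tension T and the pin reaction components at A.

ΣM about A: T·sin28°·9.3 − 10·5.4 = 0 → T = 54/(9.3·0.469472) = 12.368 ≈ 12.37 kN.
ΣF_x = 0: A_x − T·cos28° = 0 → A_x = 12.368 × 0.882948 = 10.92 kN.
ΣF_y = 0: A_y + T·sin28° − 10 = 0 → A_y = 10 − 12.368 × 0.469472 = 4.194 kN.

T = 12.37 kN, A_x = 10.92 kN, A_y = 4.194 kN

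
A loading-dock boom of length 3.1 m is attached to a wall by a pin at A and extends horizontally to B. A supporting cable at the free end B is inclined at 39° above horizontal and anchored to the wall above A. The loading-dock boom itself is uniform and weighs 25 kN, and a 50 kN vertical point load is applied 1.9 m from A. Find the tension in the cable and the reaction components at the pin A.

ΣM about A: T·sin39°·3.1 − 25·1.55 − 50·1.9 = 0 → T = 133.75/(3.1·0.62932) = 68.5584 ≈ 68.56 kN.
ΣF_x = 0: A_x − T·cos39° = 0 → A_x = 68.5584 × 0.777146 = 53.28 kN.
ΣF_y = 0: A_y + T·sin39° − 25 − 50 = 0 → A_y = 75 − 68.5584 × 0.62932 = 31.85 kN.

T = 68.56 kN, A_x = 53.28 kN, A_y = 31.85 kN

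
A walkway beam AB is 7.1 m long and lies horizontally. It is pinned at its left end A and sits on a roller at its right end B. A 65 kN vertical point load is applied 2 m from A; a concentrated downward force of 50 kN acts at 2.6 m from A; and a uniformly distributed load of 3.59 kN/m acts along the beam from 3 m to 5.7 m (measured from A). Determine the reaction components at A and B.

A_x = 0, A_y = 82.13 kN, B_y = 42.56 kN

Resultant of the distributed load: 3.59 × 2.7 = 9.693 kN at 4.35 m from A.
Moments about A: B_y·7.1 − 65·2 − 50·2.6 − (3.59·2.7)·4.35 = 0 → B_y = 302.16455/7.1 = 42.5584 ≈ 42.56 kN.
ΣF_y = 0: A_y + 42.5584 − 65 − 50 − 3.59·2.7 = 0 → A_y = 82.13 kN.
ΣF_x = 0: no horizontal applied forces, so A_x = 0.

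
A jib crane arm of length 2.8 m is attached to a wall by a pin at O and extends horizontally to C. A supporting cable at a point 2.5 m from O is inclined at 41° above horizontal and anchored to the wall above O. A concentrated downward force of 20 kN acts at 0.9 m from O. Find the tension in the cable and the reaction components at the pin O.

ΣM about O: T·sin41°·2.5 − 20·0.9 = 0 → T = 18/(2.5·0.656059) = 10.9746 ≈ 10.97 kN.
ΣF_x = 0: O_x − T·cos41° = 0 → O_x = 10.9746 × 0.75471 = 8.283 kN.
ΣF_y = 0: O_y + T·sin41° − 20 = 0 → O_y = 20 − 10.9746 × 0.656059 = 12.80 kN.

T = 10.97 kN, O_x = 8.283 kN, O_y = 12.80 kN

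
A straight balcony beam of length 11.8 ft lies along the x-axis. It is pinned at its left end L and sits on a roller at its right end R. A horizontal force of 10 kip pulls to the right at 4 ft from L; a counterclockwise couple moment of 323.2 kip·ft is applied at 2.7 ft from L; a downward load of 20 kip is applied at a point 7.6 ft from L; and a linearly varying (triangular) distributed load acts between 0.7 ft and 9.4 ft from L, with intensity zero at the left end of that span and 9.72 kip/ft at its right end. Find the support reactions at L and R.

Resultant of the triangular load: ½ × 9.72 × 8.7 = 42.282 kip, acting at 6.5 ft from L (one-third of the span from the peak).
Moments about L: R_y·11.8 + 323.2 − 20·7.6 − (½·9.72·8.7)·6.5 = 0 → R_y = 103.633/11.8 = 8.78246 ≈ 8.782 kip.
ΣF_y = 0: L_y + 8.78246 − 20 − ½·9.72·8.7 = 0 → L_y = 53.50 kip.
ΣF_x = 0: L_x + 10 = 0 → L_x = -10.00 kip.

L_x = -10.00 kip, L_y = 53.50 kip, R_y = 8.782 kip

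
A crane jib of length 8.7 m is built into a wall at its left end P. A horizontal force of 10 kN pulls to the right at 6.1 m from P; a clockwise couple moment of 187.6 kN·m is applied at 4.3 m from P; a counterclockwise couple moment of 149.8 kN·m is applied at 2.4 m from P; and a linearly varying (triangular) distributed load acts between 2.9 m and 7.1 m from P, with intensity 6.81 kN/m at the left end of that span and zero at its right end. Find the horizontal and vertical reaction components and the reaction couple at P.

P_x = -10.00 kN, P_y = 14.30 kN, M_P = 99.29 kN·m

Resultant of the triangular load: ½ × 6.81 × 4.2 = 14.301 kN, acting at 4.3 m from P (one-third of the span from the peak).
ΣF_x = 0: P_x + 10 = 0 → P_x = -10.00 kN.
ΣF_y = 0: P_y − ½·6.81·4.2 = 0 → P_y = 14.30 kN.
ΣM about P: M_P − 187.6 + 149.8 − (½·6.81·4.2)·4.3 = 0 → M_P = 99.29 kN·m.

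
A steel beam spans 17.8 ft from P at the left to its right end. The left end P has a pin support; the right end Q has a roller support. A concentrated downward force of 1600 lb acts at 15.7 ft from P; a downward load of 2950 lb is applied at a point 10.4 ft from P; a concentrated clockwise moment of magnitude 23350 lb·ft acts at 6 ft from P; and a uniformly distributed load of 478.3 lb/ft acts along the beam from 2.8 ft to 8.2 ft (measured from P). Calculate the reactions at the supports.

P_x = 0, P_y = 1888 lb, Q_y = 5245 lb

Resultant of the distributed load: 478.3 × 5.4 = 2582.82 lb at 5.5 ft from P.
ΣM about P: Q_y·17.8 − 1600·15.7 − 2950·10.4 − 23350 − (478.3·5.4)·5.5 = 0 → Q_y = 93355.51/17.8 = 5244.69 ≈ 5245 lb.
ΣF_y = 0: P_y + 5244.69 − 1600 − 2950 − 478.3·5.4 = 0 → P_y = 1888 lb.
ΣF_x = 0: no horizontal applied forces, so P_x = 0.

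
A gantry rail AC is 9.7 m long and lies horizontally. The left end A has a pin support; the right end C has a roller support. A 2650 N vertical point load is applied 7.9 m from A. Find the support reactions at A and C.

ΣM about A: C_y·9.7 − 2650·7.9 = 0 → C_y = 20935/9.7 = 2158.25 ≈ 2158 N.
ΣF_y = 0: A_y + 2158.25 − 2650 = 0 → A_y = 491.8 N.
ΣF_x = 0: no horizontal applied forces, so A_x = 0.

A_x = 0, A_y = 491.8 N, C_y = 2158 N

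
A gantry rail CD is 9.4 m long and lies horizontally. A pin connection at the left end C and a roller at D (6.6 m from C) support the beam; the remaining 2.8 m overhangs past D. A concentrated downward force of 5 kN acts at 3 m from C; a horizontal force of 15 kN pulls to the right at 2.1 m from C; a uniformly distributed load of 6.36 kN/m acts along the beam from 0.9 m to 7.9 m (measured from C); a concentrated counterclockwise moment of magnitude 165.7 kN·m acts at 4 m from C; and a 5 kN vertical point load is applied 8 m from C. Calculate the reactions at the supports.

C_x = -15.00 kN, C_y = 41.61 kN, D_y = 12.91 kN

Resultant of the distributed load: 6.36 × 7 = 44.52 kN at 4.4 m from C.
Taking moments about C: D_y·6.6 − 5·3 − (6.36·7)·4.4 + 165.7 − 5·8 = 0 → D_y = 85.188/6.6 = 12.9073 ≈ 12.91 kN.
ΣF_y = 0: C_y + 12.9073 − 5 − 6.36·7 − 5 = 0 → C_y = 41.61 kN.
ΣF_x = 0: C_x + 15 = 0 → C_x = -15.00 kN.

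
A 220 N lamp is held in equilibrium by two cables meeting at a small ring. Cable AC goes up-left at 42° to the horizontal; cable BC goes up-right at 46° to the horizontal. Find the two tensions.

T_AC = 152.9 N, T_BC = 163.6 N

ΣF_x = 0: −T_AC·cos42° + T_BC·cos46° = 0 → T_BC = 1.0698·T_AC.
ΣF_y = 0: T_AC·sin42° + T_BC·sin46° = 220.
Substitute: T_AC·(0.669131 + 1.0698·0.71934) = 220 → T_AC = 152.918 ≈ 152.9 N.
Then T_BC = 1.0698 × 152.918 = 163.6 N.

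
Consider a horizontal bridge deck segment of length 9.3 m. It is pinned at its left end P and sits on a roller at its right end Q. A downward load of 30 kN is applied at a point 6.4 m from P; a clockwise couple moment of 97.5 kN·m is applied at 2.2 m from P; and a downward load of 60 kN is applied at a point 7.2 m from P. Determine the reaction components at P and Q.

Moments about P: Q_y·9.3 − 30·6.4 − 97.5 − 60·7.2 = 0 → Q_y = 721.5/9.3 = 77.5806 ≈ 77.58 kN.
ΣF_y = 0: P_y + 77.5806 − 30 − 60 = 0 → P_y = 12.42 kN.
ΣF_x = 0: no horizontal applied forces, so P_x = 0.

P_x = 0, P_y = 12.42 kN, Q_y = 77.58 kN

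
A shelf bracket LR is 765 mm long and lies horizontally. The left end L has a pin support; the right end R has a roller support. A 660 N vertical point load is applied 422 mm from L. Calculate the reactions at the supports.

Taking moments about L: R_y·765 − 660·422 = 0 → R_y = 278520/765 = 364.078 ≈ 364.1 N.
ΣF_y = 0: L_y + 364.078 − 660 = 0 → L_y = 295.9 N.
ΣF_x = 0: no horizontal applied forces, so L_x = 0.

L_x = 0, L_y = 295.9 N, R_y = 364.1 N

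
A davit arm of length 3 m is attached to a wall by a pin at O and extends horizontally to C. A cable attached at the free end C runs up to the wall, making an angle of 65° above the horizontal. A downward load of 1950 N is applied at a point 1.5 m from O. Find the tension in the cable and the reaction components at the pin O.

ΣM about O: T·sin65°·3 − 1950·1.5 = 0 → T = 2925/(3·0.906308) = 1075.79 ≈ 1076 N.
ΣF_x = 0: O_x − T·cos65° = 0 → O_x = 1075.79 × 0.422618 = 454.6 N.
ΣF_y = 0: O_y + T·sin65° − 1950 = 0 → O_y = 1950 − 1075.79 × 0.906308 = 975.0 N.

T = 1076 N, O_x = 454.6 N, O_y = 975.0 N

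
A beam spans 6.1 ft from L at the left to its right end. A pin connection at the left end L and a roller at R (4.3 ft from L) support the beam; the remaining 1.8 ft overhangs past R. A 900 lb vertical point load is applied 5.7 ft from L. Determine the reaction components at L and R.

ΣM about L: R_y·4.3 − 900·5.7 = 0 → R_y = 5130/4.3 = 1193.02 ≈ 1193 lb.
ΣF_y = 0: L_y + 1193.02 − 900 = 0 → L_y = -293.0 lb.
ΣF_x = 0: no horizontal applied forces, so L_x = 0.

L_x = 0, L_y = -293.0 lb, R_y = 1193 lb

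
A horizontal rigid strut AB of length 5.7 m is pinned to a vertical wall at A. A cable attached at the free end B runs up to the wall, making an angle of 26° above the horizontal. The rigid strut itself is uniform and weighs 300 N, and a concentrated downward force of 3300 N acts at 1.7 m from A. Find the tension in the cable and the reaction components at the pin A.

T = 2587 N, A_x = 2325 N, A_y = 2466 N

ΣM about A: T·sin26°·5.7 − 300·2.85 − 3300·1.7 = 0 → T = 6465/(5.7·0.438371) = 2587.33 ≈ 2587 N.
ΣF_x = 0: A_x − T·cos26° = 0 → A_x = 2587.33 × 0.898794 = 2325 N.
ΣF_y = 0: A_y + T·sin26° − 300 − 3300 = 0 → A_y = 3600 − 2587.33 × 0.438371 = 2466 N.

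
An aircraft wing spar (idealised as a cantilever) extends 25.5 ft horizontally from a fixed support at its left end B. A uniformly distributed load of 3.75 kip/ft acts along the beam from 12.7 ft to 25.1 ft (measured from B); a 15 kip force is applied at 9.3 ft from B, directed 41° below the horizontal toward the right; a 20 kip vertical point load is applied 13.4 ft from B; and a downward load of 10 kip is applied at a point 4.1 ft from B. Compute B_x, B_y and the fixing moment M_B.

B_x = -11.32 kip, B_y = 86.34 kip, M_B = 1279 kip·ft

Resultant of the distributed load: 3.75 × 12.4 = 46.5 kip at 18.9 ft from B.
ΣF_x = 0: B_x + 15·cos41° = 0 → B_x = -11.32 kip.
ΣF_y = 0: B_y − 3.75·12.4 − 15·sin41° − 20 − 10 = 0 → B_y = 86.34 kip.
ΣM about B: M_B − (3.75·12.4)·18.9 − 15·sin41°·9.3 − 20·13.4 − 10·4.1 = 0 → M_B = 1279 kip·ft.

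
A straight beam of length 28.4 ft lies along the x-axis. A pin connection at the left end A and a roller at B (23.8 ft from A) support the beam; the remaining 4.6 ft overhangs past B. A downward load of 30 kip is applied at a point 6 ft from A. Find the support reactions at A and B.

ΣM about A: B_y·23.8 − 30·6 = 0 → B_y = 180/23.8 = 7.56303 ≈ 7.563 kip.
ΣF_y = 0: A_y + 7.56303 − 30 = 0 → A_y = 22.44 kip.
ΣF_x = 0: no horizontal applied forces, so A_x = 0.

A_x = 0, A_y = 22.44 kip, B_y = 7.563 kip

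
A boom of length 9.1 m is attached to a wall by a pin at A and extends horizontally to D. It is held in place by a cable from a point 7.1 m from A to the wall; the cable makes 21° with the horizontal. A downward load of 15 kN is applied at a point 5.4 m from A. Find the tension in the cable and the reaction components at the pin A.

T = 31.83 kN, A_x = 29.72 kN, A_y = 3.592 kN

ΣM about A: T·sin21°·7.1 − 15·5.4 = 0 → T = 81/(7.1·0.358368) = 31.8345 ≈ 31.83 kN.
ΣF_x = 0: A_x − T·cos21° = 0 → A_x = 31.8345 × 0.93358 = 29.72 kN.
ΣF_y = 0: A_y + T·sin21° − 15 = 0 → A_y = 15 − 31.8345 × 0.358368 = 3.592 kN.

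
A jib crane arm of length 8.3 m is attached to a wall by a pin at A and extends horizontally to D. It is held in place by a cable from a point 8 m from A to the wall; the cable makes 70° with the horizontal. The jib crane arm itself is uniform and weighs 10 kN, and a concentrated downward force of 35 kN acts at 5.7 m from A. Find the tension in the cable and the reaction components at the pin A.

T = 32.06 kN, A_x = 10.96 kN, A_y = 14.88 kN

ΣM about A: T·sin70°·8 − 10·4.15 − 35·5.7 = 0 → T = 241/(8·0.939693) = 32.0583 ≈ 32.06 kN.
ΣF_x = 0: A_x − T·cos70° = 0 → A_x = 32.0583 × 0.34202 = 10.96 kN.
ΣF_y = 0: A_y + T·sin70° − 10 − 35 = 0 → A_y = 45 − 32.0583 × 0.939693 = 14.88 kN.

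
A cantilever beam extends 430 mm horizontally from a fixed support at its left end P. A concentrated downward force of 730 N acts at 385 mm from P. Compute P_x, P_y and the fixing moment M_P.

P_x = 0, P_y = 730.0 N, M_P = 281000 N·mm

ΣF_x = 0: P_x = 0.
ΣF_y = 0: P_y − 730 = 0 → P_y = 730.0 N.
ΣM about P: M_P − 730·385 = 0 → M_P = 281000 N·mm.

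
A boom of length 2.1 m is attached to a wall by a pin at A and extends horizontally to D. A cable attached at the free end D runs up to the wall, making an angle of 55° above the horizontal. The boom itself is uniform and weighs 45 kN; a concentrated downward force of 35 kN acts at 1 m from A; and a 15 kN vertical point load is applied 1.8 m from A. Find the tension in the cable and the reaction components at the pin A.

T = 63.51 kN, A_x = 36.43 kN, A_y = 42.98 kN

ΣM about A: T·sin55°·2.1 − 45·1.05 − 35·1 − 15·1.8 = 0 → T = 109.25/(2.1·0.819152) = 63.5093 ≈ 63.51 kN.
ΣF_x = 0: A_x − T·cos55° = 0 → A_x = 63.5093 × 0.573576 = 36.43 kN.
ΣF_y = 0: A_y + T·sin55° − 45 − 35 − 15 = 0 → A_y = 95 − 63.5093 × 0.819152 = 42.98 kN.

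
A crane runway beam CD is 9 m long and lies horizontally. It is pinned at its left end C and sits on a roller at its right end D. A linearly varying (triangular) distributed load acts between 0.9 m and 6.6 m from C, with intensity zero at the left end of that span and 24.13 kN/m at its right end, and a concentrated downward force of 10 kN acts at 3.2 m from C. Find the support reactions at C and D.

C_x = 0, C_y = 39.30 kN, D_y = 39.47 kN

Resultant of the triangular load: ½ × 24.13 × 5.7 = 68.7705 kN, acting at 4.7 m from C (one-third of the span from the peak).
ΣM about C: D_y·9 − (½·24.13·5.7)·4.7 − 10·3.2 = 0 → D_y = 355.22135/9 = 39.469 ≈ 39.47 kN.
ΣF_y = 0: C_y + 39.469 − ½·24.13·5.7 − 10 = 0 → C_y = 39.30 kN.
ΣF_x = 0: no horizontal applied forces, so C_x = 0.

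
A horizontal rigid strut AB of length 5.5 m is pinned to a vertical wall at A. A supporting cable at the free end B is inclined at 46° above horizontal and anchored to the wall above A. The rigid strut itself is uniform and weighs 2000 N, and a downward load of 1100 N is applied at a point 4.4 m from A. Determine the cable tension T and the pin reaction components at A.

T = 2614 N, A_x = 1815 N, A_y = 1220 N

ΣM about A: T·sin46°·5.5 − 2000·2.75 − 1100·4.4 = 0 → T = 10340/(5.5·0.71934) = 2613.51 ≈ 2614 N.
ΣF_x = 0: A_x − T·cos46° = 0 → A_x = 2613.51 × 0.694658 = 1815 N.
ΣF_y = 0: A_y + T·sin46° − 2000 − 1100 = 0 → A_y = 3100 − 2613.51 × 0.71934 = 1220 N.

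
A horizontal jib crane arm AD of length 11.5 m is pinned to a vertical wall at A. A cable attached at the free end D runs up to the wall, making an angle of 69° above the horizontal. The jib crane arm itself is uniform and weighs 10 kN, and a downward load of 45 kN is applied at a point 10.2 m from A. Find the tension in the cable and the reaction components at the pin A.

ΣM about A: T·sin69°·11.5 − 10·5.75 − 45·10.2 = 0 → T = 516.5/(11.5·0.93358) = 48.1084 ≈ 48.11 kN.
ΣF_x = 0: A_x − T·cos69° = 0 → A_x = 48.1084 × 0.358368 = 17.24 kN.
ΣF_y = 0: A_y + T·sin69° − 10 − 45 = 0 → A_y = 55 − 48.1084 × 0.93358 = 10.09 kN.

T = 48.11 kN, A_x = 17.24 kN, A_y = 10.09 kN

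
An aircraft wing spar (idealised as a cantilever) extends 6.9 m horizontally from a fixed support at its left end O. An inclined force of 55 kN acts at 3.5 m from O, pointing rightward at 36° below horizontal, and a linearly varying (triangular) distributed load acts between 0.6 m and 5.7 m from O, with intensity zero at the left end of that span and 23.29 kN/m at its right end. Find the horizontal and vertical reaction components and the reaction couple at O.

O_x = -44.50 kN, O_y = 91.72 kN, M_O = 350.7 kN·m

Resultant of the triangular load: ½ × 23.29 × 5.1 = 59.3895 kN, acting at 4 m from O (one-third of the span from the peak).
ΣF_x = 0: O_x + 55·cos36° = 0 → O_x = -44.50 kN.
ΣF_y = 0: O_y − 55·sin36° − ½·23.29·5.1 = 0 → O_y = 91.72 kN.
ΣM about O: M_O − 55·sin36°·3.5 − (½·23.29·5.1)·4 = 0 → M_O = 350.7 kN·m.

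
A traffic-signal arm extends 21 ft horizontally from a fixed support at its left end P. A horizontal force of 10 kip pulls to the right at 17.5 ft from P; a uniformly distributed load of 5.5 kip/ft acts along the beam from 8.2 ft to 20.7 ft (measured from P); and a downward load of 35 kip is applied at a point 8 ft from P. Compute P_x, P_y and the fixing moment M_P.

P_x = -10.00 kip, P_y = 103.8 kip, M_P = 1273 kip·ft

Resultant of the distributed load: 5.5 × 12.5 = 68.75 kip at 14.45 ft from P.
ΣF_x = 0: P_x + 10 = 0 → P_x = -10.00 kip.
ΣF_y = 0: P_y − 5.5·12.5 − 35 = 0 → P_y = 103.8 kip.
ΣM about P: M_P − (5.5·12.5)·14.45 − 35·8 = 0 → M_P = 1273 kip·ft.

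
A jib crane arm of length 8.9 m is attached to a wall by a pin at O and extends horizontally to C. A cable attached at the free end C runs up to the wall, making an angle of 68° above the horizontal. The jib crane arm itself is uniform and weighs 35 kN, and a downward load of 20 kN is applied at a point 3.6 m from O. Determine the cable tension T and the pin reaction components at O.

ΣM about O: T·sin68°·8.9 − 35·4.45 − 20·3.6 = 0 → T = 227.75/(8.9·0.927184) = 27.5996 ≈ 27.60 kN.
ΣF_x = 0: O_x − T·cos68° = 0 → O_x = 27.5996 × 0.374607 = 10.34 kN.
ΣF_y = 0: O_y + T·sin68° − 35 − 20 = 0 → O_y = 55 − 27.5996 × 0.927184 = 29.41 kN.

T = 27.60 kN, O_x = 10.34 kN, O_y = 29.41 kN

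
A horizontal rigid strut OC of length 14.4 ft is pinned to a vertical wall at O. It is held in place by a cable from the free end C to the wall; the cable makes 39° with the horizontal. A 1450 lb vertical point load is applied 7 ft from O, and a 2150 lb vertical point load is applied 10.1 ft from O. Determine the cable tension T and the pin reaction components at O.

ΣM about O: T·sin39°·14.4 − 1450·7 − 2150·10.1 = 0 → T = 31865/(14.4·0.62932) = 3516.25 ≈ 3516 lb.
ΣF_x = 0: O_x − T·cos39° = 0 → O_x = 3516.25 × 0.777146 = 2733 lb.
ΣF_y = 0: O_y + T·sin39° − 1450 − 2150 = 0 → O_y = 3600 − 3516.25 × 0.62932 = 1387 lb.

T = 3516 lb, O_x = 2733 lb, O_y = 1387 lb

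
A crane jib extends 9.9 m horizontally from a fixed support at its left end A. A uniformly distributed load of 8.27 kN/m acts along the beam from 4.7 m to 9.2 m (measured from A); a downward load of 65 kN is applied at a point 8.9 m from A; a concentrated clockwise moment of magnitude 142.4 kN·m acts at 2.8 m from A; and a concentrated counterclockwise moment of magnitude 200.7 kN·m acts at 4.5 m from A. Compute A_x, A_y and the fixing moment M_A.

Resultant of the distributed load: 8.27 × 4.5 = 37.215 kN at 6.95 m from A.
ΣF_x = 0: A_x = 0.
ΣF_y = 0: A_y − 8.27·4.5 − 65 = 0 → A_y = 102.2 kN.
ΣM about A: M_A − (8.27·4.5)·6.95 − 65·8.9 − 142.4 + 200.7 = 0 → M_A = 778.8 kN·m.

A_x = 0, A_y = 102.2 kN, M_A = 778.8 kN·m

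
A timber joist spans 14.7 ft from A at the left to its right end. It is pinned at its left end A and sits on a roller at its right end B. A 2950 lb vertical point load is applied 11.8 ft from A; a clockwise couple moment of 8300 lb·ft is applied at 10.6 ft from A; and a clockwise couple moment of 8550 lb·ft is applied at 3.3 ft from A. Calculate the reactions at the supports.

A_x = 0, A_y = -564.3 lb, B_y = 3514 lb

Moments about A: B_y·14.7 − 2950·11.8 − 8300 − 8550 = 0 → B_y = 51660/14.7 = 3514.29 ≈ 3514 lb.
ΣF_y = 0: A_y + 3514.29 − 2950 = 0 → A_y = -564.3 lb.
ΣF_x = 0: no horizontal applied forces, so A_x = 0.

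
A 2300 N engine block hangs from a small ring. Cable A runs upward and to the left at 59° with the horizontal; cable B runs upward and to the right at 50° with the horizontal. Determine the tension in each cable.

T_A = 1564 N, T_B = 1253 N

ΣF_x = 0: −T_A·cos59° + T_B·cos50° = 0 → T_B = 0.801257·T_A.
ΣF_y = 0: T_A·sin59° + T_B·sin50° = 2300.
Substitute: T_A·(0.857167 + 0.801257·0.766044) = 2300 → T_A = 1563.6 ≈ 1564 N.
Then T_B = 0.801257 × 1563.6 = 1253 N.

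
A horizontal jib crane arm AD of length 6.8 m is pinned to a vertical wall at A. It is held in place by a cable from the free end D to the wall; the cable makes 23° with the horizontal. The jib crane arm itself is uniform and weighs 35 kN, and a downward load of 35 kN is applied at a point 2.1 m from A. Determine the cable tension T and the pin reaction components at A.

ΣM about A: T·sin23°·6.8 − 35·3.4 − 35·2.1 = 0 → T = 192.5/(6.8·0.390731) = 72.4509 ≈ 72.45 kN.
ΣF_x = 0: A_x − T·cos23° = 0 → A_x = 72.4509 × 0.920505 = 66.69 kN.
ΣF_y = 0: A_y + T·sin23° − 35 − 35 = 0 → A_y = 70 − 72.4509 × 0.390731 = 41.69 kN.

T = 72.45 kN, A_x = 66.69 kN, A_y = 41.69 kN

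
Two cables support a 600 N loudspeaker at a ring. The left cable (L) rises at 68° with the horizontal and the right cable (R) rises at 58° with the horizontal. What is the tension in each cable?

T_L = 393.0 N, T_R = 277.8 N

ΣF_x = 0: −T_L·cos68° + T_R·cos58° = 0 → T_R = 0.706913·T_L.
ΣF_y = 0: T_L·sin68° + T_R·sin58° = 600.
Substitute: T_L·(0.927184 + 0.706913·0.848048) = 600 → T_L = 393.01 ≈ 393.0 N.
Then T_R = 0.706913 × 393.01 = 277.8 N.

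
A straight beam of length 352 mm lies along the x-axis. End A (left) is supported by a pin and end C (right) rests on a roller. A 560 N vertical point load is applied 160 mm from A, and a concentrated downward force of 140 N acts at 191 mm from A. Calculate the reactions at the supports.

A_x = 0, A_y = 369.5 N, C_y = 330.5 N

Taking moments about A: C_y·352 − 560·160 − 140·191 = 0 → C_y = 116340/352 = 330.511 ≈ 330.5 N.
ΣF_y = 0: A_y + 330.511 − 560 − 140 = 0 → A_y = 369.5 N.
ΣF_x = 0: no horizontal applied forces, so A_x = 0.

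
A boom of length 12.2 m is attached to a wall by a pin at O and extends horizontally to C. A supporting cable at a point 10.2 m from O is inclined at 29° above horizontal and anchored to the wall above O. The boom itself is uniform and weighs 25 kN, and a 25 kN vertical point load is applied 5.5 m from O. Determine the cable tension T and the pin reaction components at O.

ΣM about O: T·sin29°·10.2 − 25·6.1 − 25·5.5 = 0 → T = 290/(10.2·0.48481) = 58.6444 ≈ 58.64 kN.
ΣF_x = 0: O_x − T·cos29° = 0 → O_x = 58.6444 × 0.87462 = 51.29 kN.
ΣF_y = 0: O_y + T·sin29° − 25 − 25 = 0 → O_y = 50 − 58.6444 × 0.48481 = 21.57 kN.

T = 58.64 kN, O_x = 51.29 kN, O_y = 21.57 kN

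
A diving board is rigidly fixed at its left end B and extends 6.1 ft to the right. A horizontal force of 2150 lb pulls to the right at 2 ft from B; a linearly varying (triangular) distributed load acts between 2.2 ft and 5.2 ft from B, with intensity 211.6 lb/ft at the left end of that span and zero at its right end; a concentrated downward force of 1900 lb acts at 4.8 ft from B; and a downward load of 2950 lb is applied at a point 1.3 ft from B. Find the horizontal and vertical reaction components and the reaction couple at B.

Resultant of the triangular load: ½ × 211.6 × 3 = 317.4 lb, acting at 3.2 ft from B (one-third of the span from the peak).
ΣF_x = 0: B_x + 2150 = 0 → B_x = -2150 lb.
ΣF_y = 0: B_y − ½·211.6·3 − 1900 − 2950 = 0 → B_y = 5167 lb.
ΣM about B: M_B − (½·211.6·3)·3.2 − 1900·4.8 − 2950·1.3 = 0 → M_B = 13970 lb·ft.

B_x = -2150 lb, B_y = 5167 lb, M_B = 13970 lb·ft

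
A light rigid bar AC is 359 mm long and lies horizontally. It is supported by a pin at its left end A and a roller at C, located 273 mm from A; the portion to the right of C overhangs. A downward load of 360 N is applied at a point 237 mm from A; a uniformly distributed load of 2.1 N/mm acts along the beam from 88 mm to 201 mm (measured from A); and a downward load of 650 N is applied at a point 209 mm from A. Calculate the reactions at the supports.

Resultant of the distributed load: 2.1 × 113 = 237.3 N at 144.5 mm from A.
Moments about A: C_y·273 − 360·237 − (2.1·113)·144.5 − 650·209 = 0 → C_y = 255459.85/273 = 935.75 ≈ 935.8 N.
ΣF_y = 0: A_y + 935.75 − 360 − 2.1·113 − 650 = 0 → A_y = 311.5 N.
ΣF_x = 0: no horizontal applied forces, so A_x = 0.

A_x = 0, A_y = 311.5 N, C_y = 935.8 N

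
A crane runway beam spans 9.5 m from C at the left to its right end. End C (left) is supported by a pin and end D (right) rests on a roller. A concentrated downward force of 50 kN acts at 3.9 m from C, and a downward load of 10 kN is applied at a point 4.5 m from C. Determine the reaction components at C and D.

ΣM about C: D_y·9.5 − 50·3.9 − 10·4.5 = 0 → D_y = 240/9.5 = 25.2632 ≈ 25.26 kN.
ΣF_y = 0: C_y + 25.2632 − 50 − 10 = 0 → C_y = 34.74 kN.
ΣF_x = 0: no horizontal applied forces, so C_x = 0.

C_x = 0, C_y = 34.74 kN, D_y = 25.26 kN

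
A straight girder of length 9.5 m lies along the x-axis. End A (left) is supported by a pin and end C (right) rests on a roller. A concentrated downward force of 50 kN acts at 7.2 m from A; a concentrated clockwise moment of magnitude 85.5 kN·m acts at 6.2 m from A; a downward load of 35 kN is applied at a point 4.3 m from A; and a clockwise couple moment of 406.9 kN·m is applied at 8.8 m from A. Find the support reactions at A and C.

A_x = 0, A_y = -20.57 kN, C_y = 105.6 kN

ΣM about A: C_y·9.5 − 50·7.2 − 85.5 − 35·4.3 − 406.9 = 0 → C_y = 1002.9/9.5 = 105.568 ≈ 105.6 kN.
ΣF_y = 0: A_y + 105.568 − 50 − 35 = 0 → A_y = -20.57 kN.
ΣF_x = 0: no horizontal applied forces, so A_x = 0.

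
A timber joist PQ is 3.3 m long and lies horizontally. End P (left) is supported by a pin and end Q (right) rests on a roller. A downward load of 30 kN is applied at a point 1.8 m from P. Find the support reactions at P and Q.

P_x = 0, P_y = 13.64 kN, Q_y = 16.36 kN

Moments about P: Q_y·3.3 − 30·1.8 = 0 → Q_y = 54/3.3 = 16.3636 ≈ 16.36 kN.
ΣF_y = 0: P_y + 16.3636 − 30 = 0 → P_y = 13.64 kN.
ΣF_x = 0: no horizontal applied forces, so P_x = 0.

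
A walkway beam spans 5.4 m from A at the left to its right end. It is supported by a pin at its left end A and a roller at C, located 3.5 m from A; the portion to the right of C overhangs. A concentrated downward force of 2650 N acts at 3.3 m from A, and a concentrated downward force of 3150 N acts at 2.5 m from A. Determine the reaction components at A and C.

Taking moments about A: C_y·3.5 − 2650·3.3 − 3150·2.5 = 0 → C_y = 16620/3.5 = 4748.57 ≈ 4749 N.
ΣF_y = 0: A_y + 4748.57 − 2650 − 3150 = 0 → A_y = 1051 N.
ΣF_x = 0: no horizontal applied forces, so A_x = 0.

A_x = 0, A_y = 1051 N, C_y = 4749 N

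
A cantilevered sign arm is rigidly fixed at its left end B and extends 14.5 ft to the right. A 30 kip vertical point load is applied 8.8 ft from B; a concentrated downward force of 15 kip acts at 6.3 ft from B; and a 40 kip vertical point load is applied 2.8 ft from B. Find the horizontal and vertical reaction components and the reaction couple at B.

B_x = 0, B_y = 85.00 kip, M_B = 470.5 kip·ft

ΣF_x = 0: B_x = 0.
ΣF_y = 0: B_y − 30 − 15 − 40 = 0 → B_y = 85.00 kip.
ΣM about B: M_B − 30·8.8 − 15·6.3 − 40·2.8 = 0 → M_B = 470.5 kip·ft.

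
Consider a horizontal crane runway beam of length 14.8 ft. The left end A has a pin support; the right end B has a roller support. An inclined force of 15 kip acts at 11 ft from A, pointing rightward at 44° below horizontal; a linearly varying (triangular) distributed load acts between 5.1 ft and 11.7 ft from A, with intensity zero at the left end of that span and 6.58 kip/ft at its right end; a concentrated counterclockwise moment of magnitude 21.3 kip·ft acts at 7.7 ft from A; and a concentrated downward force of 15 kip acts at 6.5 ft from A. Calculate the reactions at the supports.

Resultant of the triangular load: ½ × 6.58 × 6.6 = 21.714 kip, acting at 9.5 ft from A (one-third of the span from the peak).
Taking moments about A: B_y·14.8 − 15·sin44°·11 − (½·6.58·6.6)·9.5 + 21.3 − 15·6.5 = 0 → B_y = 397.102/14.8 = 26.8312 ≈ 26.83 kip.
ΣF_y = 0: A_y + 26.8312 − 15·sin44° − ½·6.58·6.6 − 15 = 0 → A_y = 20.30 kip.
ΣF_x = 0: A_x + 15·cos44° = 0 → A_x = -10.79 kip.

A_x = -10.79 kip, A_y = 20.30 kip, B_y = 26.83 kip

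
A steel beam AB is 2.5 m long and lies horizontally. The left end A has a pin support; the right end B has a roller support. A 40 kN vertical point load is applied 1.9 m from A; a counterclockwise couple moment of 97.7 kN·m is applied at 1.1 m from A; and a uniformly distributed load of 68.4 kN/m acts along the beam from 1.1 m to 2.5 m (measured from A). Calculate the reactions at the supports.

A_x = 0, A_y = 75.49 kN, B_y = 60.27 kN

Resultant of the distributed load: 68.4 × 1.4 = 95.76 kN at 1.8 m from A.
Moments about A: B_y·2.5 − 40·1.9 + 97.7 − (68.4·1.4)·1.8 = 0 → B_y = 150.668/2.5 = 60.2672 ≈ 60.27 kN.
ΣF_y = 0: A_y + 60.2672 − 40 − 68.4·1.4 = 0 → A_y = 75.49 kN.
ΣF_x = 0: no horizontal applied forces, so A_x = 0.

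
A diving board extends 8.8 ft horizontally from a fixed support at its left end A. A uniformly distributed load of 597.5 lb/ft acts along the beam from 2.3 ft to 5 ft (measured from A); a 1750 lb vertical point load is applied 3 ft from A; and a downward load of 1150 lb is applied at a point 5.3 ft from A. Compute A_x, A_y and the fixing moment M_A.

Resultant of the distributed load: 597.5 × 2.7 = 1613.25 lb at 3.65 ft from A.
ΣF_x = 0: A_x = 0.
ΣF_y = 0: A_y − 597.5·2.7 − 1750 − 1150 = 0 → A_y = 4513 lb.
ΣM about A: M_A − (597.5·2.7)·3.65 − 1750·3 − 1150·5.3 = 0 → M_A = 17230 lb·ft.

A_x = 0, A_y = 4513 lb, M_A = 17230 lb·ft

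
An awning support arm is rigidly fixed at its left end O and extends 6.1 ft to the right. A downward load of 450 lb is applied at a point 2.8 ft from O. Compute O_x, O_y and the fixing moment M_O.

ΣF_x = 0: O_x = 0.
ΣF_y = 0: O_y − 450 = 0 → O_y = 450.0 lb.
ΣM about O: M_O − 450·2.8 = 0 → M_O = 1260 lb·ft.

O_x = 0, O_y = 450.0 lb, M_O = 1260 lb·ft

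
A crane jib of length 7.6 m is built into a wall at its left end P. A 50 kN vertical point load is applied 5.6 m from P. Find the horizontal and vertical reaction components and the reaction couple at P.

ΣF_x = 0: P_x = 0.
ΣF_y = 0: P_y − 50 = 0 → P_y = 50.00 kN.
ΣM about P: M_P − 50·5.6 = 0 → M_P = 280.0 kN·m.

P_x = 0, P_y = 50.00 kN, M_P = 280.0 kN·m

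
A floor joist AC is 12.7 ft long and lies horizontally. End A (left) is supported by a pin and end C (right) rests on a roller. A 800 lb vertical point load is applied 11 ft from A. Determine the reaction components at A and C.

A_x = 0, A_y = 107.1 lb, C_y = 692.9 lb

ΣM about A: C_y·12.7 − 800·11 = 0 → C_y = 8800/12.7 = 692.913 ≈ 692.9 lb.
ΣF_y = 0: A_y + 692.913 − 800 = 0 → A_y = 107.1 lb.
ΣF_x = 0: no horizontal applied forces, so A_x = 0.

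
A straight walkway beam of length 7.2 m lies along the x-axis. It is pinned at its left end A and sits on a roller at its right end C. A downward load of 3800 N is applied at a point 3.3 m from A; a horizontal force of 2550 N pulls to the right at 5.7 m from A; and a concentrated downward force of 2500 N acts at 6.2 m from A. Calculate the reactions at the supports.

A_x = -2550 N, A_y = 2406 N, C_y = 3894 N

Taking moments about A: C_y·7.2 − 3800·3.3 − 2500·6.2 = 0 → C_y = 28040/7.2 = 3894.44 ≈ 3894 N.
ΣF_y = 0: A_y + 3894.44 − 3800 − 2500 = 0 → A_y = 2406 N.
ΣF_x = 0: A_x + 2550 = 0 → A_x = -2550 N.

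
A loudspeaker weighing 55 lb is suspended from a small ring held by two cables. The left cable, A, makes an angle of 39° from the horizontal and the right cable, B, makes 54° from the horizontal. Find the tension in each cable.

ΣF_x = 0: −T_A·cos39° + T_B·cos54° = 0 → T_B = 1.32216·T_A.
ΣF_y = 0: T_A·sin39° + T_B·sin54° = 55.
Substitute: T_A·(0.62932 + 1.32216·0.809017) = 55 → T_A = 32.3726 ≈ 32.37 lb.
Then T_B = 1.32216 × 32.3726 = 42.80 lb.

T_A = 32.37 lb, T_B = 42.80 lb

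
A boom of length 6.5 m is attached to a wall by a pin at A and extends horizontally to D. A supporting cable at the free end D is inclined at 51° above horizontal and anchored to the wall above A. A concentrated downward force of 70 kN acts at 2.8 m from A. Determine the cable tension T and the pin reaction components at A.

T = 38.80 kN, A_x = 24.42 kN, A_y = 39.85 kN

ΣM about A: T·sin51°·6.5 − 70·2.8 = 0 → T = 196/(6.5·0.777146) = 38.8007 ≈ 38.80 kN.
ΣF_x = 0: A_x − T·cos51° = 0 → A_x = 38.8007 × 0.62932 = 24.42 kN.
ΣF_y = 0: A_y + T·sin51° − 70 = 0 → A_y = 70 − 38.8007 × 0.777146 = 39.85 kN.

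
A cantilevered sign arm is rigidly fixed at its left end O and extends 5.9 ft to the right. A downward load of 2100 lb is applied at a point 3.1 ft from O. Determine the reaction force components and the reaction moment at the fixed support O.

ΣF_x = 0: O_x = 0.
ΣF_y = 0: O_y − 2100 = 0 → O_y = 2100 lb.
ΣM about O: M_O − 2100·3.1 = 0 → M_O = 6510 lb·ft.

O_x = 0, O_y = 2100 lb, M_O = 6510 lb·ft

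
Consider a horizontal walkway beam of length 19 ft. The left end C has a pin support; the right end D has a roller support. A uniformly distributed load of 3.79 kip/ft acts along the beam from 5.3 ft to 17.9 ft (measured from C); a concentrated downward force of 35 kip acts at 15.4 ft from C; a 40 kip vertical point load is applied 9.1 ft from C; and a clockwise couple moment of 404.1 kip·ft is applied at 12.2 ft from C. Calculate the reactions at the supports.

Resultant of the distributed load: 3.79 × 12.6 = 47.754 kip at 11.6 ft from C.
ΣM about C: D_y·19 − (3.79·12.6)·11.6 − 35·15.4 − 40·9.1 − 404.1 = 0 → D_y = 1861.0464/19 = 97.9498 ≈ 97.95 kip.
ΣF_y = 0: C_y + 97.9498 − 3.79·12.6 − 35 − 40 = 0 → C_y = 24.80 kip.
ΣF_x = 0: no horizontal applied forces, so C_x = 0.

C_x = 0, C_y = 24.80 kip, D_y = 97.95 kip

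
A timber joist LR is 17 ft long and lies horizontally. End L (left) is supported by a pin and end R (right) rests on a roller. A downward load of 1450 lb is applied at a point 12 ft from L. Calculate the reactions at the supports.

Moments about L: R_y·17 − 1450·12 = 0 → R_y = 17400/17 = 1023.53 ≈ 1024 lb.
ΣF_y = 0: L_y + 1023.53 − 1450 = 0 → L_y = 426.5 lb.
ΣF_x = 0: no horizontal applied forces, so L_x = 0.

L_x = 0, L_y = 426.5 lb, R_y = 1024 lb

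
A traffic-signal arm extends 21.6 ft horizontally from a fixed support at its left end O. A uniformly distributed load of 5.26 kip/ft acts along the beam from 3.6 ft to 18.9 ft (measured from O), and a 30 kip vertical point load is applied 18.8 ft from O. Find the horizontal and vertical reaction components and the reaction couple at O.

Resultant of the distributed load: 5.26 × 15.3 = 80.478 kip at 11.25 ft from O.
ΣF_x = 0: O_x = 0.
ΣF_y = 0: O_y − 5.26·15.3 − 30 = 0 → O_y = 110.5 kip.
ΣM about O: M_O − (5.26·15.3)·11.25 − 30·18.8 = 0 → M_O = 1469 kip·ft.

O_x = 0, O_y = 110.5 kip, M_O = 1469 kip·ft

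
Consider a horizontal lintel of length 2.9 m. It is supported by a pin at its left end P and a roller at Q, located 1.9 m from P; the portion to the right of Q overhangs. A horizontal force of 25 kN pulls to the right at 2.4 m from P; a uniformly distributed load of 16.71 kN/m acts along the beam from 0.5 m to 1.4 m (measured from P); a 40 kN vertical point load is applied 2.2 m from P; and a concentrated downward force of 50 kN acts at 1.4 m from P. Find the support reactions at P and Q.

P_x = -25.00 kN, P_y = 14.36 kN, Q_y = 90.68 kN

Resultant of the distributed load: 16.71 × 0.9 = 15.039 kN at 0.95 m from P.
Moments about P: Q_y·1.9 − (16.71·0.9)·0.95 − 40·2.2 − 50·1.4 = 0 → Q_y = 172.28705/1.9 = 90.6774 ≈ 90.68 kN.
ΣF_y = 0: P_y + 90.6774 − 16.71·0.9 − 40 − 50 = 0 → P_y = 14.36 kN.
ΣF_x = 0: P_x + 25 = 0 → P_x = -25.00 kN.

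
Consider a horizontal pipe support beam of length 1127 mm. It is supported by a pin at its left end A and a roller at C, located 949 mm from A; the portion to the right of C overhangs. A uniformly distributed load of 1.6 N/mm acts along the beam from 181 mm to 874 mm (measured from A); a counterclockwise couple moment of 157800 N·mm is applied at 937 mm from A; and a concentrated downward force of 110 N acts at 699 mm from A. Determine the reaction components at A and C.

Resultant of the distributed load: 1.6 × 693 = 1108.8 N at 527.5 mm from A.
Taking moments about A: C_y·949 − (1.6·693)·527.5 + 157800 − 110·699 = 0 → C_y = 503982/949 = 531.066 ≈ 531.1 N.
ΣF_y = 0: A_y + 531.066 − 1.6·693 − 110 = 0 → A_y = 687.7 N.
ΣF_x = 0: no horizontal applied forces, so A_x = 0.

A_x = 0, A_y = 687.7 N, C_y = 531.1 N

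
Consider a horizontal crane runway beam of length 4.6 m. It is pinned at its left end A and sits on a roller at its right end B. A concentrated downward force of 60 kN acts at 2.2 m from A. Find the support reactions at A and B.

A_x = 0, A_y = 31.30 kN, B_y = 28.70 kN

Taking moments about A: B_y·4.6 − 60·2.2 = 0 → B_y = 132/4.6 = 28.6957 ≈ 28.70 kN.
ΣF_y = 0: A_y + 28.6957 − 60 = 0 → A_y = 31.30 kN.
ΣF_x = 0: no horizontal applied forces, so A_x = 0.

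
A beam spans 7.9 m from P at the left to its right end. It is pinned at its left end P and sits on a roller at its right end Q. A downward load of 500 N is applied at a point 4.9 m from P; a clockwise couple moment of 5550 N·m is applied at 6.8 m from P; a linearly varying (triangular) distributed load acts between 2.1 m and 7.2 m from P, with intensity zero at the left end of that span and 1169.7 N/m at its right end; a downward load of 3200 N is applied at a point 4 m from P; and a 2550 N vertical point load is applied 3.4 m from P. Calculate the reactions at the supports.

Resultant of the triangular load: ½ × 1169.7 × 5.1 = 2982.735 N, acting at 5.5 m from P (one-third of the span from the peak).
Moments about P: Q_y·7.9 − 500·4.9 − 5550 − (½·1169.7·5.1)·5.5 − 3200·4 − 2550·3.4 = 0 → Q_y = 45875.0425/7.9 = 5806.97 ≈ 5807 N.
ΣF_y = 0: P_y + 5806.97 − 500 − ½·1169.7·5.1 − 3200 − 2550 = 0 → P_y = 3426 N.
ΣF_x = 0: no horizontal applied forces, so P_x = 0.

P_x = 0, P_y = 3426 N, Q_y = 5807 N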